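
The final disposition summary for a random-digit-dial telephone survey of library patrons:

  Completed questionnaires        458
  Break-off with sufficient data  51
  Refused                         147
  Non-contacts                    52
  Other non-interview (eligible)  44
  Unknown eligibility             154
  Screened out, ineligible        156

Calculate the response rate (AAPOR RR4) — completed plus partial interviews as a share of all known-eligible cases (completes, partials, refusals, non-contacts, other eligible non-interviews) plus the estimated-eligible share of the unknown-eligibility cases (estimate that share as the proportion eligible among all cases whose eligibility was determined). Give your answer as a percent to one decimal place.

Num: 458 + 51 = 509
Eligible (known): 458 + 51 + 147 + 52 + 44 = 752
e = 752 / (752 + 156) = 752 / 908 = 0.8282
Eligible share of unknowns: 0.8282 × 154 = 127.54
Denom: 752 + 127.54 = 879.54
RR4 = 509 / 879.54 = 0.5787

57.9%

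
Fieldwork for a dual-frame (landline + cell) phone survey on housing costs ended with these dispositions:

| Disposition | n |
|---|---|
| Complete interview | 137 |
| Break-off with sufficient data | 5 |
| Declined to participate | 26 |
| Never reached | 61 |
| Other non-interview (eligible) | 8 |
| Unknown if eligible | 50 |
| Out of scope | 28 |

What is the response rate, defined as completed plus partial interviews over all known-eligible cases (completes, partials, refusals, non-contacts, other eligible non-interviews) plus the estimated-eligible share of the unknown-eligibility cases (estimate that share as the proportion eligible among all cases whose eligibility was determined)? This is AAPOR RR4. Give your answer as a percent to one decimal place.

Numerator → 137 + 5 = 142
Eligible (known) → 137 + 5 + 26 + 61 + 8 = 237
e = 237 / (237 + 28) = 237 / 265 = 0.8943
e × U → 0.8943 × 50 = 44.71
Base → 237 + 44.71 = 281.71
RR4 = 142 / 281.71 = 0.5041

50.4%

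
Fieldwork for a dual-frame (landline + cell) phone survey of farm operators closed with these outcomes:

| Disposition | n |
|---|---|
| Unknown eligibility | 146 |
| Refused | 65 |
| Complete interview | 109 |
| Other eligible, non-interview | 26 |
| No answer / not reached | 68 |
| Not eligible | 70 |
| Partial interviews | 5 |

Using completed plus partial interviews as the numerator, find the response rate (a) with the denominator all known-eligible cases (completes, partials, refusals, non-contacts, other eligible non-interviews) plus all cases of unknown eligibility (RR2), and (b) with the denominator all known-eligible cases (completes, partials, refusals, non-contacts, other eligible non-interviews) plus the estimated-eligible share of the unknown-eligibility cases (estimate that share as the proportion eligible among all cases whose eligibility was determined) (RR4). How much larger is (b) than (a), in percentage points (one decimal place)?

Top: 109 + 5 = 114
Denominator: 109 + 5 + 65 + 68 + 26 + 146 = 419
RR2 = 114 / 419 = 0.2721
Determined eligible: 109 + 5 + 65 + 68 + 26 = 273
e = 273 / (273 + 70) = 273 / 343 = 0.7959
Estimated eligible among unknowns: 0.7959 × 146 = 116.20
Denominator: 273 + 116.20 = 389.20
RR4 = 114 / 389.20 = 0.2929
Difference = 29.29 − 27.21 = 2.08 percentage points

2.1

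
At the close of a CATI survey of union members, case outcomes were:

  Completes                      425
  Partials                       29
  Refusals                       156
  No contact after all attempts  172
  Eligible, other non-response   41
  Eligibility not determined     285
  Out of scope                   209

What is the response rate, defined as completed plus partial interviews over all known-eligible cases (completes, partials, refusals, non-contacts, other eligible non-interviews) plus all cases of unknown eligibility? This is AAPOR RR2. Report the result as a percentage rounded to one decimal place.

41.0%

Numerator = 425 + 29 = 454
Denominator = 425 + 29 + 156 + 172 + 41 + 285 = 1108
RR2 = 454 / 1108 = 0.4097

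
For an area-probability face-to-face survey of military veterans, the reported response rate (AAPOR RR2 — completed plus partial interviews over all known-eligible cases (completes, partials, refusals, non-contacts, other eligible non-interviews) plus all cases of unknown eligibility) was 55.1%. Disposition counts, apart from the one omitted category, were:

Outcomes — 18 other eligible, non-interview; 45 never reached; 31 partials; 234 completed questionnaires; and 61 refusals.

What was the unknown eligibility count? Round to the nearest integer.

92

Num → 234 + 31 = 265
RR2 = 265 / D = 0.551
D = 265 / 0.551 = 480.9
Other denominator terms total 389
unknown eligibility = 480.9 − 389 ≈ 92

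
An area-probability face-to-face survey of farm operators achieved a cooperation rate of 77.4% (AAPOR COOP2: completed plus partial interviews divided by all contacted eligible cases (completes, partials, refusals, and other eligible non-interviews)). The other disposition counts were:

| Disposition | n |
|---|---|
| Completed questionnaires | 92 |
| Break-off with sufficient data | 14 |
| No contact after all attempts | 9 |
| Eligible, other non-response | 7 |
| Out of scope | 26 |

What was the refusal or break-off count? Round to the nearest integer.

24

Num → 92 + 14 = 106
COOP2 = 106 / D = 0.774
D = 106 / 0.774 = 137.0
Remaining denominator categories sum to 113
refusal or break-off = 137.0 − 113 ≈ 24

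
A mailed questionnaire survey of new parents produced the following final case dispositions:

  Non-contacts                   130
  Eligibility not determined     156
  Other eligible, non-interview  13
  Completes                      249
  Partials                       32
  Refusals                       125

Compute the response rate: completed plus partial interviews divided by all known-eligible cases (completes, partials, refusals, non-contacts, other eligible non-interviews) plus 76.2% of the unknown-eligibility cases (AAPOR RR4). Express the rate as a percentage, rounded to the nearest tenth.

Top = 249 + 32 = 281
Determined eligible = 249 + 32 + 125 + 130 + 13 = 549
Estimated eligible among unknowns = 0.7620 × 156 = 118.87
Base = 549 + 118.87 = 667.87
RR4 = 281 / 667.87 = 0.4207

42.1%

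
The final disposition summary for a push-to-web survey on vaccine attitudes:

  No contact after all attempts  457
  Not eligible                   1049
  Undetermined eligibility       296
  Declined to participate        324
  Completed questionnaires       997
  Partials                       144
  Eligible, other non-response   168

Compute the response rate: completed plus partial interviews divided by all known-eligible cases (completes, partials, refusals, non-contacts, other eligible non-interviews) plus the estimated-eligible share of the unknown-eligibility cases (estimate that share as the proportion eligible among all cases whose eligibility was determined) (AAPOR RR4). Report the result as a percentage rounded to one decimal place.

49.9%

Numerator: 997 + 144 = 1141
Known eligible: 997 + 144 + 324 + 457 + 168 = 2090
e = 2090 / (2090 + 1049) = 2090 / 3139 = 0.6658
Estimated eligible among unknowns: 0.6658 × 296 = 197.08
Base: 2090 + 197.08 = 2287.08
RR4 = 1141 / 2287.08 = 0.4989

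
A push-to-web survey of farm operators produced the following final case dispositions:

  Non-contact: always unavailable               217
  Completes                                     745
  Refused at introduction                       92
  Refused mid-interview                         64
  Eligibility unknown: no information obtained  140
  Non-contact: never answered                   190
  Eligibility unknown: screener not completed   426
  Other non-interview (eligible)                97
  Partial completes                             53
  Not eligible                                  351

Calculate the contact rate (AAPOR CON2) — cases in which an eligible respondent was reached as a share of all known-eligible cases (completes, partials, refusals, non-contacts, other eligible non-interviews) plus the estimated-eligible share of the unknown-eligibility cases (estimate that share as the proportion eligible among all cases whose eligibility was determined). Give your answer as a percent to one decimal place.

Declined to participate = 92 + 64 = 156
No answer / not reached = 190 + 217 = 407
Eligibility not determined = 426 + 140 = 566
Top = 745 + 53 + 156 + 97 = 1051
Eligible (known) = 745 + 53 + 156 + 407 + 97 = 1458
e = 1458 / (1458 + 351) = 1458 / 1809 = 0.8060
e × U = 0.8060 × 566 = 456.20
Denom = 1458 + 456.20 = 1914.20
CON2 = 1051 / 1914.20 = 0.5491

54.9%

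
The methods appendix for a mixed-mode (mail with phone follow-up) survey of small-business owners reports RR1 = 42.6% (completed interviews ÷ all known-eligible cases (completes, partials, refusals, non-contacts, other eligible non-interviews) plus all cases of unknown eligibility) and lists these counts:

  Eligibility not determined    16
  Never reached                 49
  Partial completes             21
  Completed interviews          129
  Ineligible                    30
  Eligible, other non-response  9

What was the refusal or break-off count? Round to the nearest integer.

RR1 = 129 / D = 0.426
D = 129 / 0.426 = 302.8
Other denominator terms total 224
refusal or break-off = 302.8 − 224 ≈ 79

79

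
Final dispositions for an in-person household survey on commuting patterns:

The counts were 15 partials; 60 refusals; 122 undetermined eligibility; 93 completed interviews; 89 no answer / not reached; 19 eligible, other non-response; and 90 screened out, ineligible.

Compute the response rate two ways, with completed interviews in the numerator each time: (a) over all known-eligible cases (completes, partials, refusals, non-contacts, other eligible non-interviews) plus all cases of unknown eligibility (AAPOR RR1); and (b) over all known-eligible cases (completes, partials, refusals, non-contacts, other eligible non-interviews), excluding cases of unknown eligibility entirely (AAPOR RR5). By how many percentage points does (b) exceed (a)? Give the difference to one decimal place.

10.3

Num = 93
Base = 93 + 15 + 60 + 89 + 19 + 122 = 398
RR1 = 93 / 398 = 0.2337
Base = 93 + 15 + 60 + 89 + 19 = 276
RR5 = 93 / 276 = 0.3370
Difference = 33.70 − 23.37 = 10.33 percentage points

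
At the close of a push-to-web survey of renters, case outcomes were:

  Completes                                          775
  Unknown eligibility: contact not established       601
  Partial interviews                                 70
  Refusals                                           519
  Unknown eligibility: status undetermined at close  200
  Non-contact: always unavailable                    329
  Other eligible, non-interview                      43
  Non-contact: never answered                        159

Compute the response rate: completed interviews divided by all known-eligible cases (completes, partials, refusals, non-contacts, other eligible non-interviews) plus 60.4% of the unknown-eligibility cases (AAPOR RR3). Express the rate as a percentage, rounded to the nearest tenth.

32.6%

Never reached = 159 + 329 = 488
Unknown eligibility = 601 + 200 = 801
Top → 775
Eligible (known) → 775 + 70 + 519 + 488 + 43 = 1895
Eligible share of unknowns → 0.6040 × 801 = 483.80
Base → 1895 + 483.80 = 2378.80
RR3 = 775 / 2378.80 = 0.3258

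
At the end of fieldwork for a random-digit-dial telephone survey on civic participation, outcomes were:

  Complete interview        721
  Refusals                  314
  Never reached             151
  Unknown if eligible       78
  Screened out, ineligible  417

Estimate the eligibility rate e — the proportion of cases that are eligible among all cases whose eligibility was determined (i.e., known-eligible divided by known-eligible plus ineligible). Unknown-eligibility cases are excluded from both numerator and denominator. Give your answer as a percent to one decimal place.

Determined eligible = 721 + 314 + 151 = 1186
e = 1186 / (1186 + 417) = 1186 / 1603 = 0.7399

74.0%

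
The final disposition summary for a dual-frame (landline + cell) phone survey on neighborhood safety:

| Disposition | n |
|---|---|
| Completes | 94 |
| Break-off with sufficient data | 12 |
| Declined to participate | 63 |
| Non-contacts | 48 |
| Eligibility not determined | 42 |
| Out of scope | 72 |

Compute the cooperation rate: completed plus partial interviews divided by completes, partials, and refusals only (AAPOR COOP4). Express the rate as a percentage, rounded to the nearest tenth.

Numerator → 94 + 12 = 106
Denom → 94 + 12 + 63 = 169
COOP4 = 106 / 169 = 0.6272

62.7%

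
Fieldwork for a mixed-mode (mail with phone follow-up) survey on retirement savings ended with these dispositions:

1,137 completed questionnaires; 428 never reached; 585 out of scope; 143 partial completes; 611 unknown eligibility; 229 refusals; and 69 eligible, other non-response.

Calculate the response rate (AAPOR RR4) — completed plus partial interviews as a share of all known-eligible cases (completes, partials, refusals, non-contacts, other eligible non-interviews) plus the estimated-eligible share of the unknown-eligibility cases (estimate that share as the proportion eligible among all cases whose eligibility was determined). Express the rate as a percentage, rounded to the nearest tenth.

Numerator: 1137 + 143 = 1280
Known eligible: 1137 + 143 + 229 + 428 + 69 = 2006
e = 2006 / (2006 + 585) = 2006 / 2591 = 0.7742
Eligible share of unknowns: 0.7742 × 611 = 473.04
Denominator: 2006 + 473.04 = 2479.04
RR4 = 1280 / 2479.04 = 0.5163

51.6%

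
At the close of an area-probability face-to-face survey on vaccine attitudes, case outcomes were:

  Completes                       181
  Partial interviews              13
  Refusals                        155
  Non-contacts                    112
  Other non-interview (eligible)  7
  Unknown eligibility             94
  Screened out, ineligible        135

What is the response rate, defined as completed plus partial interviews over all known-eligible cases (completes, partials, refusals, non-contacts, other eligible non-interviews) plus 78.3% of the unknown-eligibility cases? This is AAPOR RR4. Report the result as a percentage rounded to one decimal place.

Numerator = 181 + 13 = 194
Eligible (known) = 181 + 13 + 155 + 112 + 7 = 468
e × U = 0.7830 × 94 = 73.60
Base = 468 + 73.60 = 541.60
RR4 = 194 / 541.60 = 0.3582

35.8%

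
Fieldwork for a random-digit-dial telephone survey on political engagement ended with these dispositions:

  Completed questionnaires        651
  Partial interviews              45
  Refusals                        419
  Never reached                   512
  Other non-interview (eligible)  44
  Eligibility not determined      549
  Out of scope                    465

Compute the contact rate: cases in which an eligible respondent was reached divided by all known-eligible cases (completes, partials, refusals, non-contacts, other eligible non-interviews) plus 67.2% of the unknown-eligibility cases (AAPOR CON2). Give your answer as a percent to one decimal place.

Top: 651 + 45 + 419 + 44 = 1159
Known eligible: 651 + 45 + 419 + 512 + 44 = 1671
Eligible share of unknowns: 0.6720 × 549 = 368.93
Denom: 1671 + 368.93 = 2039.93
CON2 = 1159 / 2039.93 = 0.5682

56.8%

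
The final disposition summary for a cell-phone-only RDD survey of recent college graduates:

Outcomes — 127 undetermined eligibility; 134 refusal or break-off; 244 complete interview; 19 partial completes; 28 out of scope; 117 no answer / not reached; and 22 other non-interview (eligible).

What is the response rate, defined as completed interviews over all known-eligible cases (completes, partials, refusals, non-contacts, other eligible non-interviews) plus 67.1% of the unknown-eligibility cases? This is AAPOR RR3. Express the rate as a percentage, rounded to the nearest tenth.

39.3%

Top = 244
Known eligible = 244 + 19 + 134 + 117 + 22 = 536
e × U = 0.6710 × 127 = 85.22
Base = 536 + 85.22 = 621.22
RR3 = 244 / 621.22 = 0.3928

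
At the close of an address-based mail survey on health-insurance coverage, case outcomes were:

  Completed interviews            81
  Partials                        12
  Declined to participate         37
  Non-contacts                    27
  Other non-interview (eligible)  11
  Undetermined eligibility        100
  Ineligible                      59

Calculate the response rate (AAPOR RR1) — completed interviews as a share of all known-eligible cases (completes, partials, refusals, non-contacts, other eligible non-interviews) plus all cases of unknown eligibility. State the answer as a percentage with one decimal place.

30.2%

Top → 81
Denom → 81 + 12 + 37 + 27 + 11 + 100 = 268
RR1 = 81 / 268 = 0.3022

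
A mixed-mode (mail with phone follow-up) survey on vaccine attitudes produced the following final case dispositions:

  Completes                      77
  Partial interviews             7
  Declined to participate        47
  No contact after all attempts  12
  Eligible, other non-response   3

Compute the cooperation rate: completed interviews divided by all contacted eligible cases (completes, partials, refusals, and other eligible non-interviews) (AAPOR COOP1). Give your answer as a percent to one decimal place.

57.5%

Numerator = 77
Denom = 77 + 7 + 47 + 3 = 134
COOP1 = 77 / 134 = 0.5746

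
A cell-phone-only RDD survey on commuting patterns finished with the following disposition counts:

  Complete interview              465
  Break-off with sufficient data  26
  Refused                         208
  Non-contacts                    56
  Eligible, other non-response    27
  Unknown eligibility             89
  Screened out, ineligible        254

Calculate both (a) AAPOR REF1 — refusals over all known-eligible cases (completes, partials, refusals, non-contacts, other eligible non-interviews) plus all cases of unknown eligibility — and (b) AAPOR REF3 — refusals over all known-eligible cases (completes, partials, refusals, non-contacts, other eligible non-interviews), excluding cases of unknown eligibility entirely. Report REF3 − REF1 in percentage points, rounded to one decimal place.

2.7

Num = 208
Denominator = 465 + 26 + 208 + 56 + 27 + 89 = 871
REF1 = 208 / 871 = 0.2388
Denominator = 465 + 26 + 208 + 56 + 27 = 782
REF3 = 208 / 782 = 0.2660
Difference = 26.60 − 23.88 = 2.72 percentage points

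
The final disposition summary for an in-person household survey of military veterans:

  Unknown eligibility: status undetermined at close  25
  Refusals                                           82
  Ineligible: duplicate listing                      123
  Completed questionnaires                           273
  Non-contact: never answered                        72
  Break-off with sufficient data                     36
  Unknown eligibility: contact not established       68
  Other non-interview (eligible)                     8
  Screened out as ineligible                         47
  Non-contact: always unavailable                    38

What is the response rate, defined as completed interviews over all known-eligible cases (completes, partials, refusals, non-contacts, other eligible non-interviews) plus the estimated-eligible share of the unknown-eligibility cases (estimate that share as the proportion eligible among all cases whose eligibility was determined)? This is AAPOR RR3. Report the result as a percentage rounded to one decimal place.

Never reached = 72 + 38 = 110
Undetermined eligibility = 68 + 25 = 93
Ineligible = 47 + 123 = 170
Numerator = 273
Eligible (known) = 273 + 36 + 82 + 110 + 8 = 509
e = 509 / (509 + 170) = 509 / 679 = 0.7496
Eligible share of unknowns = 0.7496 × 93 = 69.71
Base = 509 + 69.71 = 578.71
RR3 = 273 / 578.71 = 0.4717

47.2%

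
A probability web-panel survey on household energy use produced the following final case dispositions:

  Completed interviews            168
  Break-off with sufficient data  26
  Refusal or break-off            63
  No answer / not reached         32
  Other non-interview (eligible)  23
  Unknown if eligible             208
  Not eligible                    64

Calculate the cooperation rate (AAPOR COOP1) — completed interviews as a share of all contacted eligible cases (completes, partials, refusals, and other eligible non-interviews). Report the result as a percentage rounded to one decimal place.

Numerator = 168
Denominator = 168 + 26 + 63 + 23 = 280
COOP1 = 168 / 280 = 0.6000

60.0%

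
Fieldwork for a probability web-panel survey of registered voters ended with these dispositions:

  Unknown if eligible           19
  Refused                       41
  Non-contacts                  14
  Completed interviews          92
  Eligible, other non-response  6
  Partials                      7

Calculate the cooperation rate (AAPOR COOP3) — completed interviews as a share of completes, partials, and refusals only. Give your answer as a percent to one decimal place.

65.7%

Num: 92
Base: 92 + 7 + 41 = 140
COOP3 = 92 / 140 = 0.6571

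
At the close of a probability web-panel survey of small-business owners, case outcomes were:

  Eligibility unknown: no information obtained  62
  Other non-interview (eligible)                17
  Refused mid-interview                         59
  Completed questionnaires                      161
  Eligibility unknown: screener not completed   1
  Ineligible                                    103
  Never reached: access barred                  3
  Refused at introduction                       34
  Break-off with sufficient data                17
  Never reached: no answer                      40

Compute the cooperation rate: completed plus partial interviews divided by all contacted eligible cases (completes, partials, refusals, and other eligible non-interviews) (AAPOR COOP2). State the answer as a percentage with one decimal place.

Refused = 34 + 59 = 93
Never reached = 40 + 3 = 43
Eligibility not determined = 1 + 62 = 63
Top → 161 + 17 = 178
Base → 161 + 17 + 93 + 17 = 288
COOP2 = 178 / 288 = 0.6181

61.8%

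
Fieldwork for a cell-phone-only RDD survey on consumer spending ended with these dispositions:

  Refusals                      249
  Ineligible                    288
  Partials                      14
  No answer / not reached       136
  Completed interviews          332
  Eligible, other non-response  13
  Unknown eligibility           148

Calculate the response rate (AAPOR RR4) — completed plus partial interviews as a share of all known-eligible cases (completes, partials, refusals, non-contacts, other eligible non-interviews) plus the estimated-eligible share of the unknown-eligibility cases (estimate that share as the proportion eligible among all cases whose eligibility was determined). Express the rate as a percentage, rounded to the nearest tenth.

40.7%

Top = 332 + 14 = 346
Determined eligible = 332 + 14 + 249 + 136 + 13 = 744
e = 744 / (744 + 288) = 744 / 1032 = 0.7209
Eligible share of unknowns = 0.7209 × 148 = 106.69
Denominator = 744 + 106.69 = 850.69
RR4 = 346 / 850.69 = 0.4067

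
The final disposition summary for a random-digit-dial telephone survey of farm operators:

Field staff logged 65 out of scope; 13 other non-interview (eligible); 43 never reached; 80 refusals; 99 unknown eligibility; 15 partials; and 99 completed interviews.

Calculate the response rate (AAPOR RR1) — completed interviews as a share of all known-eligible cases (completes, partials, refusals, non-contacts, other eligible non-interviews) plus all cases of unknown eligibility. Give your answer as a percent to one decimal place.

28.4%

Numerator: 99
Denom: 99 + 15 + 80 + 43 + 13 + 99 = 349
RR1 = 99 / 349 = 0.2837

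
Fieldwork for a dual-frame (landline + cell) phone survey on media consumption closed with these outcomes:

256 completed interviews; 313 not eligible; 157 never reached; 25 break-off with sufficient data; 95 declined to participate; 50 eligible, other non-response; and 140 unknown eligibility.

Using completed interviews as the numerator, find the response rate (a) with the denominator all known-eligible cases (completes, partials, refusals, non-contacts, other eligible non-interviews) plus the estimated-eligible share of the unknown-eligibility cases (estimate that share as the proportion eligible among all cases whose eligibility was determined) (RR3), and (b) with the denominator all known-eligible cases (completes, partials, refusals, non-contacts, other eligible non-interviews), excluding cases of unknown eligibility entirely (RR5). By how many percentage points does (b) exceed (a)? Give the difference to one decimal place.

Numerator: 256
Eligible (known): 256 + 25 + 95 + 157 + 50 = 583
e = 583 / (583 + 313) = 583 / 896 = 0.6507
Eligible share of unknowns: 0.6507 × 140 = 91.10
Denominator: 583 + 91.10 = 674.10
RR3 = 256 / 674.10 = 0.3798
Denominator: 256 + 25 + 95 + 157 + 50 = 583
RR5 = 256 / 583 = 0.4391
Difference = 43.91 − 37.98 = 5.93 percentage points

5.9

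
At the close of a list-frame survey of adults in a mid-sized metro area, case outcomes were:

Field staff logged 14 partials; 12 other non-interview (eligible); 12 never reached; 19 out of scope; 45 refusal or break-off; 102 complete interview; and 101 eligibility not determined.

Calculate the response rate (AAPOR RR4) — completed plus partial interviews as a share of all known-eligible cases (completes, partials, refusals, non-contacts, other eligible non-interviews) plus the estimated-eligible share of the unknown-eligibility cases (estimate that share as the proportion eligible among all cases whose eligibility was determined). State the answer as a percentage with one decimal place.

41.9%

Num = 102 + 14 = 116
Known eligible = 102 + 14 + 45 + 12 + 12 = 185
e = 185 / (185 + 19) = 185 / 204 = 0.9069
e × U = 0.9069 × 101 = 91.60
Base = 185 + 91.60 = 276.60
RR4 = 116 / 276.60 = 0.4194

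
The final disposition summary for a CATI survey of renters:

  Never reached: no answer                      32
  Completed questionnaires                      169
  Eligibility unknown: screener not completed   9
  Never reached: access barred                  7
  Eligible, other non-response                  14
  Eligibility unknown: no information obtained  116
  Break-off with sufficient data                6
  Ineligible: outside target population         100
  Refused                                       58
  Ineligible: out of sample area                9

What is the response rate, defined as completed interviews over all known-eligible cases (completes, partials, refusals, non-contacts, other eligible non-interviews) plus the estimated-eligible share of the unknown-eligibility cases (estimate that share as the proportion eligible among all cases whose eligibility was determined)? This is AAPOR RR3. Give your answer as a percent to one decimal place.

No contact after all attempts = 32 + 7 = 39
Unknown eligibility = 9 + 116 = 125
Ineligible = 100 + 9 = 109
Numerator: 169
Determined eligible: 169 + 6 + 58 + 39 + 14 = 286
e = 286 / (286 + 109) = 286 / 395 = 0.7241
e × U: 0.7241 × 125 = 90.51
Denom: 286 + 90.51 = 376.51
RR3 = 169 / 376.51 = 0.4489

44.9%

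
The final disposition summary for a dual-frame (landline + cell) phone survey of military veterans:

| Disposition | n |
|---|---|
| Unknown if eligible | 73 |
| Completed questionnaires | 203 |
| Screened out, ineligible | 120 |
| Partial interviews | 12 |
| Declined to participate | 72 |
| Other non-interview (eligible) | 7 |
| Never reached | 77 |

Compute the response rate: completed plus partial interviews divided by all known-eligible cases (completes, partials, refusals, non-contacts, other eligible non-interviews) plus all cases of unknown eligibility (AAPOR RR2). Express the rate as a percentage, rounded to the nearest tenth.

Num: 203 + 12 = 215
Base: 203 + 12 + 72 + 77 + 7 + 73 = 444
RR2 = 215 / 444 = 0.4842

48.4%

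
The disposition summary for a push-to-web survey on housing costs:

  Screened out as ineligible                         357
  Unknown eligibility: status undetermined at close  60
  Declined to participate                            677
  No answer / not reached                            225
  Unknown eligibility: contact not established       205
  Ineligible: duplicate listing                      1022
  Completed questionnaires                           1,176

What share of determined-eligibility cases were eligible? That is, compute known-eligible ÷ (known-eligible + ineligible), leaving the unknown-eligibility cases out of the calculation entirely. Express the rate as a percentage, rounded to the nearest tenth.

60.1%

Unknown eligibility = 205 + 60 = 265
Ineligible = 357 + 1022 = 1379
Known eligible: 1176 + 677 + 225 = 2078
e = 2078 / (2078 + 1379) = 2078 / 3457 = 0.6011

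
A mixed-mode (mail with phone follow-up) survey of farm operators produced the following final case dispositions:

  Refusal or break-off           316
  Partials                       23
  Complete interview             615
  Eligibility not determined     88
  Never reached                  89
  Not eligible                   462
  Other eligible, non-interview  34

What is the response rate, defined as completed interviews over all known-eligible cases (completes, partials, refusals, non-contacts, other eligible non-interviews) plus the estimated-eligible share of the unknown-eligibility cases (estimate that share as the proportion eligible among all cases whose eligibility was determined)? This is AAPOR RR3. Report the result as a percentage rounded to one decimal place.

Top → 615
Eligible (known) → 615 + 23 + 316 + 89 + 34 = 1077
e = 1077 / (1077 + 462) = 1077 / 1539 = 0.6998
Estimated eligible among unknowns → 0.6998 × 88 = 61.58
Base → 1077 + 61.58 = 1138.58
RR3 = 615 / 1138.58 = 0.5401

54.0%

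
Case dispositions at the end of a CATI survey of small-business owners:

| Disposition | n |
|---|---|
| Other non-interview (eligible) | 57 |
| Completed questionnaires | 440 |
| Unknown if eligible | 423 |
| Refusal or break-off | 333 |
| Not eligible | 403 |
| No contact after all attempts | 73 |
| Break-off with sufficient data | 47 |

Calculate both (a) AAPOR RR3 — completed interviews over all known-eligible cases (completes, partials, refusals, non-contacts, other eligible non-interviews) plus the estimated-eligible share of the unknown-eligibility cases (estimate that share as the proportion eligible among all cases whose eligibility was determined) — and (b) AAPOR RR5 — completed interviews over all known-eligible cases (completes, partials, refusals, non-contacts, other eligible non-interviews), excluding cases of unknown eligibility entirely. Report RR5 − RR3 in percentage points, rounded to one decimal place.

Num → 440
Determined eligible → 440 + 47 + 333 + 73 + 57 = 950
e = 950 / (950 + 403) = 950 / 1353 = 0.7021
e × U → 0.7021 × 423 = 296.99
Base → 950 + 296.99 = 1246.99
RR3 = 440 / 1246.99 = 0.3528
Base → 440 + 47 + 333 + 73 + 57 = 950
RR5 = 440 / 950 = 0.4632
Difference = 46.32 − 35.28 = 11.04 percentage points

11.0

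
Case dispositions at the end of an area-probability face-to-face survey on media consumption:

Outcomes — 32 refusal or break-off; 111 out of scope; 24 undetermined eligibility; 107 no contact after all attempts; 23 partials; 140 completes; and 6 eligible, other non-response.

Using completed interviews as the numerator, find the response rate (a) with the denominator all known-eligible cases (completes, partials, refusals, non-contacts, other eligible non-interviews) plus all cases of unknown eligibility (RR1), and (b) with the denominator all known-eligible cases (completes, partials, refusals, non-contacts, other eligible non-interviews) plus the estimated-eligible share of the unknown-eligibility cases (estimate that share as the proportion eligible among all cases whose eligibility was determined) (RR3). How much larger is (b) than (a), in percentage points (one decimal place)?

0.8

Numerator = 140
Base = 140 + 23 + 32 + 107 + 6 + 24 = 332
RR1 = 140 / 332 = 0.4217
Determined eligible = 140 + 23 + 32 + 107 + 6 = 308
e = 308 / (308 + 111) = 308 / 419 = 0.7351
e × U = 0.7351 × 24 = 17.64
Base = 308 + 17.64 = 325.64
RR3 = 140 / 325.64 = 0.4299
Difference = 42.99 − 42.17 = 0.82 percentage points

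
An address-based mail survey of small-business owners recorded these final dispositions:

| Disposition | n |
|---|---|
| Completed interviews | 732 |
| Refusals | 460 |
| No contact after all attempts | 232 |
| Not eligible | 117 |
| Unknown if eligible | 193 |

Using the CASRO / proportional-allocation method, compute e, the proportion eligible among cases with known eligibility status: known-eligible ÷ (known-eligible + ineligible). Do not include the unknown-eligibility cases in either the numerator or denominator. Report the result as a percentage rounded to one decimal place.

92.4%

Known eligible: 732 + 460 + 232 = 1424
e = 1424 / (1424 + 117) = 1424 / 1541 = 0.9241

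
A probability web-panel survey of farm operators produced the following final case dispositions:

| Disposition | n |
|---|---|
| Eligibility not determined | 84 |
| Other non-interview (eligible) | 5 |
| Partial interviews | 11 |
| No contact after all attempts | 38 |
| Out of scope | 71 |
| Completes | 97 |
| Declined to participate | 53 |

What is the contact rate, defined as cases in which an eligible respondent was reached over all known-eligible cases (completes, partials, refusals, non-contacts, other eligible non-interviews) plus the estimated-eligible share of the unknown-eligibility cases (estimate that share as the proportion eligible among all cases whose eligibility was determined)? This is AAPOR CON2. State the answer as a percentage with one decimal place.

Num: 97 + 11 + 53 + 5 = 166
Determined eligible: 97 + 11 + 53 + 38 + 5 = 204
e = 204 / (204 + 71) = 204 / 275 = 0.7418
Estimated eligible among unknowns: 0.7418 × 84 = 62.31
Base: 204 + 62.31 = 266.31
CON2 = 166 / 266.31 = 0.6233

62.3%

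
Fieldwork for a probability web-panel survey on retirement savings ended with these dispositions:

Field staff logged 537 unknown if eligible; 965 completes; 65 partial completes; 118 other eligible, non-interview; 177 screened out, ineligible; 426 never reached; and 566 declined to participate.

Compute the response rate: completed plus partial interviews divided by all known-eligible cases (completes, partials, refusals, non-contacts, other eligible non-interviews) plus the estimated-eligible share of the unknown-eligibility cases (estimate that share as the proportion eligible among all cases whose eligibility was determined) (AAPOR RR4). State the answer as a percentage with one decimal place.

Numerator = 965 + 65 = 1030
Determined eligible = 965 + 65 + 566 + 426 + 118 = 2140
e = 2140 / (2140 + 177) = 2140 / 2317 = 0.9236
Eligible share of unknowns = 0.9236 × 537 = 495.97
Base = 2140 + 495.97 = 2635.97
RR4 = 1030 / 2635.97 = 0.3907

39.1%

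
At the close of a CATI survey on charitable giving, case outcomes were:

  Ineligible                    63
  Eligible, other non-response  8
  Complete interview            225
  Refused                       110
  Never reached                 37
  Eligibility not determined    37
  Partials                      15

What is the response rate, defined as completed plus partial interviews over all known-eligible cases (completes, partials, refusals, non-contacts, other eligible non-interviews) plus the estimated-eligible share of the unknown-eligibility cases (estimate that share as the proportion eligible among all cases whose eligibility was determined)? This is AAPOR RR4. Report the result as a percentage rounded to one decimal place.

Top = 225 + 15 = 240
Eligible (known) = 225 + 15 + 110 + 37 + 8 = 395
e = 395 / (395 + 63) = 395 / 458 = 0.8624
e × U = 0.8624 × 37 = 31.91
Base = 395 + 31.91 = 426.91
RR4 = 240 / 426.91 = 0.5622

56.2%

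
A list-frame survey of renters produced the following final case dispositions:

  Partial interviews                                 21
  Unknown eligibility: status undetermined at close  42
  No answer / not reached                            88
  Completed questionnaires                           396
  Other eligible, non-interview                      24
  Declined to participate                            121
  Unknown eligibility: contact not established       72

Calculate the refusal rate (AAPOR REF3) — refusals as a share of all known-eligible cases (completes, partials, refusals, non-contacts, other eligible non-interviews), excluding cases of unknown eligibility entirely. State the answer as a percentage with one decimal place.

Undetermined eligibility = 72 + 42 = 114
Num = 121
Denom = 396 + 21 + 121 + 88 + 24 = 650
REF3 = 121 / 650 = 0.1862

18.6%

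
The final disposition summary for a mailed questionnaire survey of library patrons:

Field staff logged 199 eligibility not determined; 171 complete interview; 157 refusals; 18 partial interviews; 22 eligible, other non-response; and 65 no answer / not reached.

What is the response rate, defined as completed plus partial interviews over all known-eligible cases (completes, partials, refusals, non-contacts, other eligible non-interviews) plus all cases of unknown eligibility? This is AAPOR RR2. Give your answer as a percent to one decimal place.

29.9%

Numerator = 171 + 18 = 189
Denom = 171 + 18 + 157 + 65 + 22 + 199 = 632
RR2 = 189 / 632 = 0.2991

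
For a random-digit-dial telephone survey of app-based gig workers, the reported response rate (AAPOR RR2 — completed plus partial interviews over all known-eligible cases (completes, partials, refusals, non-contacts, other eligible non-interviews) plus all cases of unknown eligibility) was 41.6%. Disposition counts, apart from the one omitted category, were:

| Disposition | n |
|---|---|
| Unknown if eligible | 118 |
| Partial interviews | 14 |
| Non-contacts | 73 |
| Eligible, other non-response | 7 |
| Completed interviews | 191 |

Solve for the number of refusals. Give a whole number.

Top = 191 + 14 = 205
RR2 = 205 / D = 0.416
D = 205 / 0.416 = 492.8
Rest of base = 403
refusals = 492.8 − 403 ≈ 90

90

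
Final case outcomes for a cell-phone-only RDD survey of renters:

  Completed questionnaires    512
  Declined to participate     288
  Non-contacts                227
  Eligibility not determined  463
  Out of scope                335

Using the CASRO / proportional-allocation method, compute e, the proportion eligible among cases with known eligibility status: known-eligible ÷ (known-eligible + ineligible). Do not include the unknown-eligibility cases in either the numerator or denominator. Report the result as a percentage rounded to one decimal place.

75.4%

Known eligible → 512 + 288 + 227 = 1027
e = 1027 / (1027 + 335) = 1027 / 1362 = 0.7540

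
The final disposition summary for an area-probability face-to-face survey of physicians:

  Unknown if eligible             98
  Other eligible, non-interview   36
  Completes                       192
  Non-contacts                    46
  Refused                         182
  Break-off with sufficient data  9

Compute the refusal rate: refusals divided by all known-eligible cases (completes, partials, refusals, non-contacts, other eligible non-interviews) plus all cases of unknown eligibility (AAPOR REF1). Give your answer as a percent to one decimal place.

32.3%

Num = 182
Base = 192 + 9 + 182 + 46 + 36 + 98 = 563
REF1 = 182 / 563 = 0.3233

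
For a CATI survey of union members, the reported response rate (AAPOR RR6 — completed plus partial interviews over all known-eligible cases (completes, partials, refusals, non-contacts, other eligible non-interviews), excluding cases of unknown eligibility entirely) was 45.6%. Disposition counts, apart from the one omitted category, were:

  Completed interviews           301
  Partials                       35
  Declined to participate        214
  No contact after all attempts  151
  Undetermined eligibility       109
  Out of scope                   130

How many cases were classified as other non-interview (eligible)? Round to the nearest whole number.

Num → 301 + 35 = 336
RR6 = 336 / D = 0.456
D = 336 / 0.456 = 736.8
Other denominator terms total 701
other non-interview (eligible) = 736.8 − 701 ≈ 36

36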